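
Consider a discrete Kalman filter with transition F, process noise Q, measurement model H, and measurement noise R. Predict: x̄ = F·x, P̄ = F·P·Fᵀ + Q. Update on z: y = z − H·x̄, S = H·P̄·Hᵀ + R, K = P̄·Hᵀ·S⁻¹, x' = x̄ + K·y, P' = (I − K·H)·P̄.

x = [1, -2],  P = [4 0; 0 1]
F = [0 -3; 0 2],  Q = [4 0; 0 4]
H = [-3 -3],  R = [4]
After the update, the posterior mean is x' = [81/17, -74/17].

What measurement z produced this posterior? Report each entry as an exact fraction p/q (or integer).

x̄ = F·x = [6, -4]
P̄ = F·P·Fᵀ + Q = [13 -6; -6 8]
S = H·P̄·Hᵀ + R = [85]
K = P̄·Hᵀ·S⁻¹ = [-21/85; -6/85]
x' − x̄ = [-21/17, -6/17] = K·y
y = (KᵀK)⁻¹·Kᵀ·(x' − x̄) = [5]
z = y + H·x̄ = [5] + [-6] = [-1]

z = [-1]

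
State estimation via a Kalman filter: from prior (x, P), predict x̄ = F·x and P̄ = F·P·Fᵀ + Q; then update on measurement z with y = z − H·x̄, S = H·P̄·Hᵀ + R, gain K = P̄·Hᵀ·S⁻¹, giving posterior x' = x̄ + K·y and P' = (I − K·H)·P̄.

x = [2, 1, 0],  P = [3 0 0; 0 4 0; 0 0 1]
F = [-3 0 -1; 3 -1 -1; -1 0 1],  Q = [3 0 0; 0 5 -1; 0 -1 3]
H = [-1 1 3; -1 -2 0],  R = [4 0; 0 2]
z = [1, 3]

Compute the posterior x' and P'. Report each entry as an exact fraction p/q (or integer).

x' = [-8481/2446, 773/2446, -1095/1223]
P' = [18257/1223 -9289/1223 8524/1223; -9289/1223 5318/1223 -4531/1223; 8524/1223 -4531/1223 4529/1223]

x̄ = F·x = [-6, 5, -2]
P̄ = F·P·Fᵀ + Q = [31 -26 8; -26 37 -11; 8 -11 7]
y = z − H·x̄ = [-4, 7]
S = H·P̄·Hᵀ + R = [73 -27; -27 77]
K = P̄·Hᵀ·S⁻¹ = [-987/2446 321/2446; 507/2446 -1347/2446; 133/1223 269/1223]
x' = x̄ + K·y = [-8481/2446, 773/2446, -1095/1223]
P' = (I − K·H)·P̄ = [18257/1223 -9289/1223 8524/1223; -9289/1223 5318/1223 -4531/1223; 8524/1223 -4531/1223 4529/1223]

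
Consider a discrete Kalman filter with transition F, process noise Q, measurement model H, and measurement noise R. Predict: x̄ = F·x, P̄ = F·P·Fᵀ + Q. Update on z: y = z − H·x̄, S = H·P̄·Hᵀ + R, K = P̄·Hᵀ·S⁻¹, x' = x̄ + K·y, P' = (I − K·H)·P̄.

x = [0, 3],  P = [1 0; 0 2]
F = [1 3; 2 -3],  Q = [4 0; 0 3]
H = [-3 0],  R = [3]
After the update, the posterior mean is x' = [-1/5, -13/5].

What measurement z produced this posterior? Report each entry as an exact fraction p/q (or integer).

z = [1]

x̄ = F·x = [9, -9]
P̄ = F·P·Fᵀ + Q = [23 -16; -16 25]
S = H·P̄·Hᵀ + R = [210]
K = P̄·Hᵀ·S⁻¹ = [-23/70; 8/35]
x' − x̄ = [-46/5, 32/5] = K·y
y = (KᵀK)⁻¹·Kᵀ·(x' − x̄) = [28]
z = y + H·x̄ = [28] + [-27] = [1]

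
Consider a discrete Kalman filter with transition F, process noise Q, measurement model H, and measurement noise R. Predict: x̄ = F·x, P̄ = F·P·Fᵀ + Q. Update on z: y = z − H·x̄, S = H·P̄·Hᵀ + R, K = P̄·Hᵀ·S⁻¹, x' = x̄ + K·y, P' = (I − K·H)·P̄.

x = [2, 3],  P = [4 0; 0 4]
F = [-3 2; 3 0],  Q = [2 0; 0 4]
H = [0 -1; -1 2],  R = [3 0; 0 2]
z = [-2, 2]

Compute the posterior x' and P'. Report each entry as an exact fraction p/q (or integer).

x' = [63/22, 611/253]
P' = [135/22 27/11; 27/11 354/253]

x̄ = F·x = [0, 6]
P̄ = F·P·Fᵀ + Q = [54 -36; -36 40]
y = z − H·x̄ = [4, -10]
S = H·P̄·Hᵀ + R = [43 -116; -116 360]
K = P̄·Hᵀ·S⁻¹ = [-9/11 -27/44; -118/253 87/506]
x' = x̄ + K·y = [63/22, 611/253]
P' = (I − K·H)·P̄ = [135/22 27/11; 27/11 354/253]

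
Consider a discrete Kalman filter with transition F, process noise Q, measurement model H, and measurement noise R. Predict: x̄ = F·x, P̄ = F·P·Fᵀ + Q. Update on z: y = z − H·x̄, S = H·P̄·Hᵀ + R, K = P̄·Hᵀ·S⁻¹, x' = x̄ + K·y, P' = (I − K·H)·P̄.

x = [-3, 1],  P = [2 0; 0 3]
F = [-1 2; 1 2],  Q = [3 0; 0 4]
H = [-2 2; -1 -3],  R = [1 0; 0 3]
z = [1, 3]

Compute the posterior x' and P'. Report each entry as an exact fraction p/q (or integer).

x̄ = F·x = [5, -1]
P̄ = F·P·Fᵀ + Q = [17 10; 10 18]
y = z − H·x̄ = [13, 5]
S = H·P̄·Hᵀ + R = [61 -34; -34 242]
K = P̄·Hᵀ·S⁻¹ = [-2493/6803 -3343/13606; 848/6803 -1680/6803]
x' = x̄ + K·y = [-13503/13606, -4179/6803]
P' = (I − K·H)·P̄ = [4377/13606 942/6803; 942/6803 1366/6803]

x' = [-13503/13606, -4179/6803]
P' = [4377/13606 942/6803; 942/6803 1366/6803]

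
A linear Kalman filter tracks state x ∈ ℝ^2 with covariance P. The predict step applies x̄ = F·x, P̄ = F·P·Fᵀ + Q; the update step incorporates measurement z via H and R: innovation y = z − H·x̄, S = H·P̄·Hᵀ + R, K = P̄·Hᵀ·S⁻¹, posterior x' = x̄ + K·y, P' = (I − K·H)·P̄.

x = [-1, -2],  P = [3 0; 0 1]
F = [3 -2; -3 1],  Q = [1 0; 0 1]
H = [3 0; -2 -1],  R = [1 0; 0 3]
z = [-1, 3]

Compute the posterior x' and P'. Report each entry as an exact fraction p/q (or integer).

x̄ = F·x = [1, 1]
P̄ = F·P·Fᵀ + Q = [32 -29; -29 29]
y = z − H·x̄ = [-4, 6]
S = H·P̄·Hᵀ + R = [289 -105; -105 44]
K = P̄·Hᵀ·S⁻¹ = [549/1691 -35/1691; -783/1691 -754/1691]
x' = x̄ + K·y = [-715/1691, 299/1691]
P' = (I − K·H)·P̄ = [183/1691 -261/1691; -261/1691 2784/1691]

x' = [-715/1691, 299/1691]
P' = [183/1691 -261/1691; -261/1691 2784/1691]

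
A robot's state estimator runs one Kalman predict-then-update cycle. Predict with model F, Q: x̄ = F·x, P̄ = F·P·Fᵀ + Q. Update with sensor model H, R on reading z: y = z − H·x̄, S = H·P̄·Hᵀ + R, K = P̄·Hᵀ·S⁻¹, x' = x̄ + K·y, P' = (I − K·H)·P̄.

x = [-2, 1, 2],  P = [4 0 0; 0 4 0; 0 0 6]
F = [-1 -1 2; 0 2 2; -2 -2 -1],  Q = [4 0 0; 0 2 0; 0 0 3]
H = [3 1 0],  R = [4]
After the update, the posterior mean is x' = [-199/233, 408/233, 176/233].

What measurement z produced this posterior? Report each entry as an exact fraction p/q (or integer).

z = [-1]

x̄ = F·x = [5, 6, 0]
P̄ = F·P·Fᵀ + Q = [36 16 4; 16 42 -28; 4 -28 41]
S = H·P̄·Hᵀ + R = [466]
K = P̄·Hᵀ·S⁻¹ = [62/233; 45/233; -8/233]
x' − x̄ = [-1364/233, -990/233, 176/233] = K·y
y = (KᵀK)⁻¹·Kᵀ·(x' − x̄) = [-22]
z = y + H·x̄ = [-22] + [21] = [-1]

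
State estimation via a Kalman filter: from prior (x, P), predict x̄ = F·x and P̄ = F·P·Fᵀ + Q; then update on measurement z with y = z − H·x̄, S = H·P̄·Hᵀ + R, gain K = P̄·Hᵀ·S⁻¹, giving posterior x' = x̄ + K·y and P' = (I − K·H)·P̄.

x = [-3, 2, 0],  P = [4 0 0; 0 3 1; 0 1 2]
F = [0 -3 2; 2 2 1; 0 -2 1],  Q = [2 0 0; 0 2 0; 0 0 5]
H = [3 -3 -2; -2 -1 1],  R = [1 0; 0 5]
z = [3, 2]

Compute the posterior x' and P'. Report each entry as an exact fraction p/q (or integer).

x' = [-601/290, -179/145, -11/4]
P' = [8771/2175 -569/4350 37/6; -569/4350 1454/2175 -13/12; 37/6 -13/12 65/6]

x̄ = F·x = [-6, -2, -4]
P̄ = F·P·Fᵀ + Q = [25 -13 15; -13 36 -10; 15 -10 15]
y = z − H·x̄ = [7, -8]
S = H·P̄·Hᵀ + R = [544 4; 4 64]
K = P̄·Hᵀ·S⁻¹ = [683/4350 -769/2175; -503/2175 -2593/8700; 1/12 -1/12]
x' = x̄ + K·y = [-601/290, -179/145, -11/4]
P' = (I − K·H)·P̄ = [8771/2175 -569/4350 37/6; -569/4350 1454/2175 -13/12; 37/6 -13/12 65/6]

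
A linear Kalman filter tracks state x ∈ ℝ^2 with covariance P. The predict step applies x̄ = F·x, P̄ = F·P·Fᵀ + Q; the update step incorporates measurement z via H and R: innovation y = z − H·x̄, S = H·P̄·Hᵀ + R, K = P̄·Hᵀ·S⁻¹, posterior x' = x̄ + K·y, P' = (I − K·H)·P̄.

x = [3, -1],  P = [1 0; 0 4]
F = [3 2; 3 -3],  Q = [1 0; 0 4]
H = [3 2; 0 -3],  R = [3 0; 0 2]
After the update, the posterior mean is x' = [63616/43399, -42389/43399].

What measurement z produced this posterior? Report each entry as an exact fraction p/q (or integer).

z = [2, 3]

x̄ = F·x = [7, 12]
P̄ = F·P·Fᵀ + Q = [26 -15; -15 49]
S = H·P̄·Hᵀ + R = [253 -159; -159 443]
K = P̄·Hᵀ·S⁻¹ = [28419/86798 19017/86798; 53/43399 -14382/43399]
x' − x̄ = [-240177/43399, -563177/43399] = K·y
y = (KᵀK)⁻¹·Kᵀ·(x' − x̄) = [-43, 39]
z = y + H·x̄ = [-43, 39] + [45, -36] = [2, 3]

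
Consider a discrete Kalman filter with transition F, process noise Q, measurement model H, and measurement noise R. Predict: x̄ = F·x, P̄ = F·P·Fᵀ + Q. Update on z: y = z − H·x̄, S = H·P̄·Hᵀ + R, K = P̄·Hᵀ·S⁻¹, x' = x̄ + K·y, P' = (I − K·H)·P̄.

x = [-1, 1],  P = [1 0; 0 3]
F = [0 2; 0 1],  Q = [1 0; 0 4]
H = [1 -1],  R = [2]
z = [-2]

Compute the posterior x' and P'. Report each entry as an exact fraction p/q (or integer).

x' = [-1/10, 13/10]
P' = [81/10 67/10; 67/10 69/10]

x̄ = F·x = [2, 1]
P̄ = F·P·Fᵀ + Q = [13 6; 6 7]
y = z − H·x̄ = [-3]
S = H·P̄·Hᵀ + R = [10]
K = P̄·Hᵀ·S⁻¹ = [7/10; -1/10]
x' = x̄ + K·y = [-1/10, 13/10]
P' = (I − K·H)·P̄ = [81/10 67/10; 67/10 69/10]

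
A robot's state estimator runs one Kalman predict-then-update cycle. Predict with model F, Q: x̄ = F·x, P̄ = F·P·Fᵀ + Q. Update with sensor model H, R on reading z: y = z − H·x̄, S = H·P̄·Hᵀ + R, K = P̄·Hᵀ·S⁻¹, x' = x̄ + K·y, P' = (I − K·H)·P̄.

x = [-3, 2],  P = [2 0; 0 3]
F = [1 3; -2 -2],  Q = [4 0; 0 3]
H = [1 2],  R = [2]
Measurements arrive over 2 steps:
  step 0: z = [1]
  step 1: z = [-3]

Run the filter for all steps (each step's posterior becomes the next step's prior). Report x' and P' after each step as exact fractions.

step 0: x̄ = F·x = [3, 2]
step 0: P̄ = F·P·Fᵀ + Q = [33 -22; -22 23]
step 0: y = z − H·x̄ = [-6]
step 0: S = H·P̄·Hᵀ + R = [39]
step 0: K = P̄·Hᵀ·S⁻¹ = [-11/39; 8/13]
step 0: x' = x̄ + K·y = [61/13, -22/13]
step 0: P' = (I − K·H)·P̄ = [1166/39 -198/13; -198/13 107/13]
step 1: x̄ = F·x = [-5/13, -6]
step 1: P̄ = F·P·Fᵀ + Q = [647/39 38/3; 38/3 101/3]
step 1: y = z − H·x̄ = [122/13]
step 1: S = H·P̄·Hᵀ + R = [2651/13]
step 1: K = P̄·Hᵀ·S⁻¹ = [545/2651; 1040/2651]
step 1: x' = x̄ + K·y = [4095/2651, -6146/2651]
step 1: P' = (I − K·H)·P̄ = [63394/7953 -30062/7953; -30062/7953 18151/7953]

step 0: x' = [61/13, -22/13], P' = [1166/39 -198/13; -198/13 107/13]
step 1: x' = [4095/2651, -6146/2651], P' = [63394/7953 -30062/7953; -30062/7953 18151/7953]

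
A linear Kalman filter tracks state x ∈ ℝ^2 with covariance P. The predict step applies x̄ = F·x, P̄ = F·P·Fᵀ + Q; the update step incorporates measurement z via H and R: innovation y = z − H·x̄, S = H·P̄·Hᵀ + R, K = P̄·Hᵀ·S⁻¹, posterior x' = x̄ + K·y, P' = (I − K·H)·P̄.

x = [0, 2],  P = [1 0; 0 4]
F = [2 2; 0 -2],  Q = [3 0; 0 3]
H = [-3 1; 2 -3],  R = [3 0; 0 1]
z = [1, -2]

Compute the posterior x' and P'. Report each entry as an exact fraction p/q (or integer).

x̄ = F·x = [4, -4]
P̄ = F·P·Fᵀ + Q = [23 -16; -16 19]
y = z − H·x̄ = [17, -22]
S = H·P̄·Hᵀ + R = [325 -371; -371 456]
K = P̄·Hᵀ·S⁻¹ = [-3886/10559 -985/10559; -2467/10559 -4068/10559]
x' = x̄ + K·y = [-2156/10559, 5321/10559]
P' = (I − K·H)·P̄ = [5137/10559 3753/10559; 3753/10559 3858/10559]

x' = [-2156/10559, 5321/10559]
P' = [5137/10559 3753/10559; 3753/10559 3858/10559]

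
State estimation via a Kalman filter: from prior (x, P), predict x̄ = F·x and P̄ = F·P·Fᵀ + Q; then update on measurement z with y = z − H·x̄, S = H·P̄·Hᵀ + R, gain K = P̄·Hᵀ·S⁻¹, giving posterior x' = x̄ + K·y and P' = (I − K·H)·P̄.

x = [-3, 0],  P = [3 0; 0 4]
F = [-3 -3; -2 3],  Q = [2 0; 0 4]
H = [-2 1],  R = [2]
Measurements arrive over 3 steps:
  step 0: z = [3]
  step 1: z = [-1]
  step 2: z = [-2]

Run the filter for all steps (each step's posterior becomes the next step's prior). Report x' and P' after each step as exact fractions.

step 0: x' = [627/193, 1818/193], P' = [1593/193 3038/193; 3038/193 6164/193]
step 1: x' = [872834/373105, 1391626/373105], P' = [743841/373105 1182884/373105; 1182884/373105 2501996/373105]
step 2: x' = [2304508/30495425, -53029398/30495425], P' = [60863247/30495425 96905518/30495425; 96905518/30495425 205010692/30495425]

step 0: x̄ = F·x = [9, 6]
step 0: P̄ = F·P·Fᵀ + Q = [65 -18; -18 52]
step 0: y = z − H·x̄ = [15]
step 0: S = H·P̄·Hᵀ + R = [386]
step 0: K = P̄·Hᵀ·S⁻¹ = [-74/193; 44/193]
step 0: x' = x̄ + K·y = [627/193, 1818/193]
step 0: P' = (I − K·H)·P̄ = [1593/193 3038/193; 3038/193 6164/193]
step 1: x̄ = F·x = [-7335/193, 4200/193]
step 1: P̄ = F·P·Fᵀ + Q = [124883/193 -55032/193; -55032/193 26164/193]
step 1: y = z − H·x̄ = [-19063/193]
step 1: S = H·P̄·Hᵀ + R = [746210/193]
step 1: K = P̄·Hᵀ·S⁻¹ = [-152399/373105; 68114/373105]
step 1: x' = x̄ + K·y = [872834/373105, 1391626/373105]
step 1: P' = (I − K·H)·P̄ = [743841/373105 1182884/373105; 1182884/373105 2501996/373105]
step 2: x̄ = F·x = [-1358676/74621, 485842/74621]
step 2: P̄ = F·P·Fᵀ + Q = [10250131/74621 -4320714/74621; -4320714/74621 2558228/74621]
step 2: y = z − H·x̄ = [-3352436/74621]
step 2: S = H·P̄·Hᵀ + R = [60990850/74621]
step 2: K = P̄·Hᵀ·S⁻¹ = [-12410488/30495425; 5599828/30495425]
step 2: x' = x̄ + K·y = [2304508/30495425, -53029398/30495425]
step 2: P' = (I − K·H)·P̄ = [60863247/30495425 96905518/30495425; 96905518/30495425 205010692/30495425]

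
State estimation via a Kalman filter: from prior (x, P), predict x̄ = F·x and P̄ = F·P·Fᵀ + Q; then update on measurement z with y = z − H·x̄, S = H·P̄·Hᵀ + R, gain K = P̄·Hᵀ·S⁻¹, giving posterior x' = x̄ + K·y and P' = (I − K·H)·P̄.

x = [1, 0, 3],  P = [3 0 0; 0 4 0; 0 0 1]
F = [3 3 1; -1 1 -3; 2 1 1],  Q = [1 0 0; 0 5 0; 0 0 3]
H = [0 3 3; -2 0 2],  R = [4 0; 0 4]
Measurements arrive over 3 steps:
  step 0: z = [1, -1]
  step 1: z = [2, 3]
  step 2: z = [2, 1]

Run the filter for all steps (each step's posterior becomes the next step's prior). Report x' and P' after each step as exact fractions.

step 0: x' = [1997/264, -3511/528, 3623/528], P' = [15137/1122 -27295/2244 27695/2244; -27295/2244 54917/4488 -53701/4488; 27695/2244 -53701/4488 54437/4488]
step 1: x' = [134003627/42255044, -41461114/10563761, 47452623/10563761], P' = [177997726/10563761 -175639979/10563761 173740667/10563761; -175639979/10563761 187625876/10563761 -180916608/10563761; 173740667/10563761 -180916608/10563761 178864880/10563761]
step 2: x' = [-3537372965/2658553139, 15927038687/10634212556, -46530919507/53171062780], P' = [40389713759/2658553139 -39792988449/2658553139 39366682669/2658553139; -39792988449/2658553139 42818597676/2658553139 -41178236960/2658553139; 39366682669/2658553139 -41178236960/2658553139 203552224944/13292765695]

step 0: x̄ = F·x = [6, -10, 5]
step 0: P̄ = F·P·Fᵀ + Q = [65 0 31; 0 21 -5; 31 -5 20]
step 0: y = z − H·x̄ = [16, 1]
step 0: S = H·P̄·Hᵀ + R = [283 -96; -96 96]
step 0: K = P̄·Hᵀ·S⁻¹ = [25/187 -2579/4488; 38/187 889/8976; 23/187 -953/8976]
step 0: x' = x̄ + K·y = [1997/264, -3511/528, 3623/528]
step 0: P' = (I − K·H)·P̄ = [15137/1122 -27295/2244 27695/2244; -27295/2244 54917/4488 -53701/4488; 27695/2244 -53701/4488 54437/4488]
step 1: x̄ = F·x = [317/33, -9187/264, 675/44]
step 1: P̄ = F·P·Fᵀ + Q = [15703/561 -38062/561 6388/187; -38062/561 347891/1122 -23517/187; 6388/187 -23517/187 10867/187]
step 1: y = z − H·x̄ = [483/8, -559/66]
step 1: S = H·P̄·Hᵀ + R = [35833/34 -3464/17; -3464/17 42148/561]
step 1: K = P̄·Hᵀ·S⁻¹ = [-1424484/10563761 -4257059/21127522; 5031951/10563761 -5276629/21127522; -1538796/10563761 5124213/21127522]
step 1: x' = x̄ + K·y = [134003627/42255044, -41461114/10563761, 47452623/10563761]
step 1: P' = (I − K·H)·P̄ = [177997726/10563761 -175639979/10563761 173740667/10563761; -175639979/10563761 187625876/10563761 -180916608/10563761; 173740667/10563761 -180916608/10563761 178864880/10563761]
step 2: x̄ = F·x = [94288005/42255044, -869279559/42255044, 145986645/21127522]
step 2: P̄ = F·P·Fᵀ + Q = [275465791/10563761 -797783996/10563761 374005956/10563761; -797783996/10563761 4507449935/10563761 -1734955648/10563761; 374005956/10563761 -1734955648/10563761 740742479/10563761]
step 2: y = z − H·x̄ = [1816428895/42255044, -176557763/21127522]
step 2: S = H·P̄·Hᵀ + R = [16046785106/10563761 -3422610774/10563761; -3422610774/10563761 1115040476/10563761]
step 2: K = P̄·Hᵀ·S⁻¹ = [-319729335/2658553139 -511515545/2658553139; 1230270537/2658553139 -1385248511/5317106278; -1754219892/13292765695 6718811599/26585531390]
step 2: x' = x̄ + K·y = [-3537372965/2658553139, 15927038687/10634212556, -46530919507/53171062780]
step 2: P' = (I − K·H)·P̄ = [40389713759/2658553139 -39792988449/2658553139 39366682669/2658553139; -39792988449/2658553139 42818597676/2658553139 -41178236960/2658553139; 39366682669/2658553139 -41178236960/2658553139 203552224944/13292765695]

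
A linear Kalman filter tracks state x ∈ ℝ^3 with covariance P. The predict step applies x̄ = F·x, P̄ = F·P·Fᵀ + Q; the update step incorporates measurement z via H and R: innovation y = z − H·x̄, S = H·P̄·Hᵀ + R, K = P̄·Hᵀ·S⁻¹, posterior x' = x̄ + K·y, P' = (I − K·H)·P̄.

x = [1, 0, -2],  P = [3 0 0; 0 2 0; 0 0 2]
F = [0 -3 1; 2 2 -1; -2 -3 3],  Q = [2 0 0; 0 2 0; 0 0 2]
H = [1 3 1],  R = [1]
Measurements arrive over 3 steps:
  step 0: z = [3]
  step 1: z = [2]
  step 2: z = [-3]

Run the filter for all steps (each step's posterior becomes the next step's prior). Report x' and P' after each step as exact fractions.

step 0: x' = [-142/73, 320/73, -600/73], P' = [1590/73 -1134/73 1816/73; -1134/73 968/73 -1742/73; 1816/73 -1742/73 3394/73]
step 1: x' = [-429036/45041, 474220/45041, -904856/45041], P' = [1975340/45041 -2004548/45041 4067942/45041; -2004548/45041 2151956/45041 -4457744/45041; 4067942/45041 -4457744/45041 9339892/45041]
step 2: x' = [-366896686/74524811, 192144550/74524811, -435597274/74524811], P' = [3420642282/74524811 -3395688796/74524811 6829553656/74524811; -3395688796/74524811 3544165958/74524811 -7263163760/74524811; 6829553656/74524811 -7263163760/74524811 15050351890/74524811]

step 0: x̄ = F·x = [-2, 4, -8]
step 0: P̄ = F·P·Fᵀ + Q = [22 -14 24; -14 24 -30; 24 -30 50]
step 0: y = z − H·x̄ = [1]
step 0: S = H·P̄·Hᵀ + R = [73]
step 0: K = P̄·Hᵀ·S⁻¹ = [4/73; 28/73; -16/73]
step 0: x' = x̄ + K·y = [-142/73, 320/73, -600/73]
step 0: P' = (I − K·H)·P̄ = [1590/73 -1134/73 1816/73; -1134/73 968/73 -1742/73; 1816/73 -1742/73 3394/73]
step 1: x̄ = F·x = [-1560/73, 956/73, -2476/73]
step 1: P̄ = F·P·Fᵀ + Q = [22704/73 -7476/73 29362/73; -7476/73 4404/73 -12160/73; 29362/73 -12160/73 41720/73]
step 1: y = z − H·x̄ = [18]
step 1: S = H·P̄·Hᵀ + R = [617]
step 1: K = P̄·Hᵀ·S⁻¹ = [406/617; -88/617; 474/617]
step 1: x' = x̄ + K·y = [-429036/45041, 474220/45041, -904856/45041]
step 1: P' = (I − K·H)·P̄ = [1975340/45041 -2004548/45041 4067942/45041; -2004548/45041 2151956/45041 -4457744/45041; 4067942/45041 -4457744/45041 9339892/45041]
step 2: x̄ = F·x = [-2327516/45041, 995224/45041, -3279156/45041]
step 2: P̄ = F·P·Fᵀ + Q = [55544042/45041 -24377176/45041 80717036/45041; -24377176/45041 11461982/45041 -36363452/45041; 80717036/45041 -36363452/45041 118787586/45041]
step 2: y = z − H·x̄ = [2485877/45041]
step 2: S = H·P̄·Hᵀ + R = [74524811/45041]
step 2: K = P̄·Hᵀ·S⁻¹ = [63129550/74524811; -26354682/74524811; 90414266/74524811]
step 2: x' = x̄ + K·y = [-366896686/74524811, 192144550/74524811, -435597274/74524811]
step 2: P' = (I − K·H)·P̄ = [3420642282/74524811 -3395688796/74524811 6829553656/74524811; -3395688796/74524811 3544165958/74524811 -7263163760/74524811; 6829553656/74524811 -7263163760/74524811 15050351890/74524811]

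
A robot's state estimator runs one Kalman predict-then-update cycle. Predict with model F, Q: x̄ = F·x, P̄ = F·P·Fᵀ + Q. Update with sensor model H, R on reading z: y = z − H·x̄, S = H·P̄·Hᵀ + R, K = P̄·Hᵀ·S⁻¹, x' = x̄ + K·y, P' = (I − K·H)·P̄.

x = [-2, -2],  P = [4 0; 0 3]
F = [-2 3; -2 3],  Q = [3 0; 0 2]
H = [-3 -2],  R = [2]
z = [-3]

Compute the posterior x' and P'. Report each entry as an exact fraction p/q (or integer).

x̄ = F·x = [-2, -2]
P̄ = F·P·Fᵀ + Q = [46 43; 43 45]
y = z − H·x̄ = [-13]
S = H·P̄·Hᵀ + R = [1112]
K = P̄·Hᵀ·S⁻¹ = [-28/139; -219/1112]
x' = x̄ + K·y = [86/139, 623/1112]
P' = (I − K·H)·P̄ = [122/139 -155/139; -155/139 2079/1112]

x' = [86/139, 623/1112]
P' = [122/139 -155/139; -155/139 2079/1112]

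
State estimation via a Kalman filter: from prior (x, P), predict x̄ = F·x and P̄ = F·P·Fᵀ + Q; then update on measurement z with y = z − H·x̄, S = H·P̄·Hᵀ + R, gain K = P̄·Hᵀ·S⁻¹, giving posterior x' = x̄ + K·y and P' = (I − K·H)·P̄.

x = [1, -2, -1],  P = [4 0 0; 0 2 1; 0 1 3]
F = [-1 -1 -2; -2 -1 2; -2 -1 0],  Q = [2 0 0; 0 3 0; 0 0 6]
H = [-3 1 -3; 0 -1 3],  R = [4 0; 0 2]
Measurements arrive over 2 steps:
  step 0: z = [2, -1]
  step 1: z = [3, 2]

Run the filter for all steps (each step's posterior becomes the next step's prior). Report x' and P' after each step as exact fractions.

step 0: x̄ = F·x = [3, -2, 0]
step 0: P̄ = F·P·Fᵀ + Q = [24 -2 12; -2 29 16; 12 16 24]
step 0: y = z − H·x̄ = [13, -3]
step 0: S = H·P̄·Hᵀ + R = [597 -263; -263 151]
step 0: K = P̄·Hᵀ·S⁻¹ = [-3308/10489 -3122/10489; 1517/10489 3962/10489; 418/10489 4618/10489]
step 0: x' = x̄ + K·y = [-2171/10489, -13143/10489, -8420/10489]
step 0: P' = (I − K·H)·P̄ = [6492/10489 -4664/10489 -3636/10489; -4664/10489 248624/10489 85516/10489; -3636/10489 85516/10489 31584/10489]
step 1: x̄ = F·x = [32154/10489, 645/10489, 17485/10489]
step 1: P̄ = F·P·Fᵀ + Q = [720622/10489 114008/10489 404104/10489; 114008/10489 100763/10489 99448/10489; 404104/10489 99448/10489 318870/10489]
step 1: y = z − H·x̄ = [179739/10489, -30832/10489]
step 1: S = H·P̄·Hᵀ + R = [15491283/10489 -5668817/10489; -5668817/10489 2394883/10489]
step 1: K = P̄·Hᵀ·S⁻¹ = [-75395239/236644300 -69938461/236644300; -8210521/236644300 88721/236644300; -2313223/118322150 36873623/118322150]
step 1: x' = x̄ + K·y = [-360955421/236644300, -126403919/236644300, 49213353/118322150]
step 1: P' = (I − K·H)·P̄ = [73576313/118322150 5444107/118322150 -10749059/59161075; 5444107/118322150 924636373/118322150 154120849/59161075; -10749059/59161075 154120849/59161075 63664824/59161075]

step 0: x' = [-2171/10489, -13143/10489, -8420/10489], P' = [6492/10489 -4664/10489 -3636/10489; -4664/10489 248624/10489 85516/10489; -3636/10489 85516/10489 31584/10489]
step 1: x' = [-360955421/236644300, -126403919/236644300, 49213353/118322150], P' = [73576313/118322150 5444107/118322150 -10749059/59161075; 5444107/118322150 924636373/118322150 154120849/59161075; -10749059/59161075 154120849/59161075 63664824/59161075]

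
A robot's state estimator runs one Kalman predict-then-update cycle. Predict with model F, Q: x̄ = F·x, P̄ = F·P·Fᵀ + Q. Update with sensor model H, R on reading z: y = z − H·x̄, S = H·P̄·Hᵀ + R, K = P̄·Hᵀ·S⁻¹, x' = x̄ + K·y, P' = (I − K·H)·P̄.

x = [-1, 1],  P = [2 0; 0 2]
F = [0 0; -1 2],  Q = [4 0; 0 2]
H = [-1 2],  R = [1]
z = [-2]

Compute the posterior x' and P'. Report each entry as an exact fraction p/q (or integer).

x' = [32/53, -33/53]
P' = [196/53 96/53; 96/53 60/53]

x̄ = F·x = [0, 3]
P̄ = F·P·Fᵀ + Q = [4 0; 0 12]
y = z − H·x̄ = [-8]
S = H·P̄·Hᵀ + R = [53]
K = P̄·Hᵀ·S⁻¹ = [-4/53; 24/53]
x' = x̄ + K·y = [32/53, -33/53]
P' = (I − K·H)·P̄ = [196/53 96/53; 96/53 60/53]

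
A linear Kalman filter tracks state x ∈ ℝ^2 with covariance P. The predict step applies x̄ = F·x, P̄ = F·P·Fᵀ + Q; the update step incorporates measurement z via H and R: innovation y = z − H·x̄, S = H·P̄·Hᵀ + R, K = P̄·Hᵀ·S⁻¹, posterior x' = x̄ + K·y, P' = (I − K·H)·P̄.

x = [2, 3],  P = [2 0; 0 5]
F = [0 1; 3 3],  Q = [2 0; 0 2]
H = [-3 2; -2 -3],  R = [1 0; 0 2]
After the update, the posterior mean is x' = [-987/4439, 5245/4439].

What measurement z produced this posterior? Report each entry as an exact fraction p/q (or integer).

z = [3, -3]

x̄ = F·x = [3, 15]
P̄ = F·P·Fᵀ + Q = [7 15; 15 65]
S = H·P̄·Hᵀ + R = [144 -273; -273 795]
K = P̄·Hᵀ·S⁻¹ = [-2984/13317 -671/4439; 2050/13317 -3065/13317]
x' − x̄ = [-14304/4439, -61340/4439] = K·y
y = (KᵀK)⁻¹·Kᵀ·(x' − x̄) = [-18, 48]
z = y + H·x̄ = [-18, 48] + [21, -51] = [3, -3]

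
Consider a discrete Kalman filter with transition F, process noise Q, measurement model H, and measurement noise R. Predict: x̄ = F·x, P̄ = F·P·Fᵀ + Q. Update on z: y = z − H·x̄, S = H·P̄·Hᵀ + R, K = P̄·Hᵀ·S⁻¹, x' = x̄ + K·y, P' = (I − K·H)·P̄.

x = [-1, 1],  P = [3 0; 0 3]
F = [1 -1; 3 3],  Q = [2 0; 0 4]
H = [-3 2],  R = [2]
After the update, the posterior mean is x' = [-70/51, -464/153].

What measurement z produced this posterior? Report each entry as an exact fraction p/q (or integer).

x̄ = F·x = [-2, 0]
P̄ = F·P·Fᵀ + Q = [8 0; 0 58]
S = H·P̄·Hᵀ + R = [306]
K = P̄·Hᵀ·S⁻¹ = [-4/51; 58/153]
x' − x̄ = [32/51, -464/153] = K·y
y = (KᵀK)⁻¹·Kᵀ·(x' − x̄) = [-8]
z = y + H·x̄ = [-8] + [6] = [-2]

z = [-2]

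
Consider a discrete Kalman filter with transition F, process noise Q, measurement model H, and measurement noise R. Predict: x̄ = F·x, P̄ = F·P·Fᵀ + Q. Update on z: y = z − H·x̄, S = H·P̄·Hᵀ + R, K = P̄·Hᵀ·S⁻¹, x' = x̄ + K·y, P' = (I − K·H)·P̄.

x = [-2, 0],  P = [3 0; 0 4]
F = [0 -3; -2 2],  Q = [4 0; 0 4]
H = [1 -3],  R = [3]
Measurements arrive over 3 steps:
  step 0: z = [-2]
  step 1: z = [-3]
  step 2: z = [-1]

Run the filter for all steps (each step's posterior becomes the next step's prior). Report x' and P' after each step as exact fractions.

step 0: x' = [224/95, 28/19], P' = [6456/475 408/95; 408/95 32/19]
step 1: x' = [-378912/97321, -4404/13903], P' = [1496532/97321 73152/13903; 73152/13903 29580/13903]
step 2: x' = [-44599300/19528903, -3300/9979], P' = [344380008/19528903 60312/9979; 60312/9979 23932/9979]

step 0: x̄ = F·x = [0, 4]
step 0: P̄ = F·P·Fᵀ + Q = [40 -24; -24 32]
step 0: y = z − H·x̄ = [10]
step 0: S = H·P̄·Hᵀ + R = [475]
step 0: K = P̄·Hᵀ·S⁻¹ = [112/475; -24/95]
step 0: x' = x̄ + K·y = [224/95, 28/19]
step 0: P' = (I − K·H)·P̄ = [6456/475 408/95; 408/95 32/19]
step 1: x̄ = F·x = [-84/19, -168/95]
step 1: P̄ = F·P·Fᵀ + Q = [364/19 1488/95; 1488/95 14604/475]
step 1: y = z − H·x̄ = [-369/95]
step 1: S = H·P̄·Hᵀ + R = [97321/475]
step 1: K = P̄·Hᵀ·S⁻¹ = [-13220/97321; -5196/13903]
step 1: x' = x̄ + K·y = [-378912/97321, -4404/13903]
step 1: P' = (I − K·H)·P̄ = [1496532/97321 73152/13903; 73152/13903 29580/13903]
step 2: x̄ = F·x = [13212/13903, 696168/97321]
step 2: P̄ = F·P·Fᵀ + Q = [321832/13903 261432/13903; 261432/13903 3107140/97321]
step 2: y = z − H·x̄ = [1898699/97321]
step 2: S = H·P̄·Hᵀ + R = [19528903/97321]
step 2: K = P̄·Hᵀ·S⁻¹ = [-3237248/19528903; -3828/9979]
step 2: x' = x̄ + K·y = [-44599300/19528903, -3300/9979]
step 2: P' = (I − K·H)·P̄ = [344380008/19528903 60312/9979; 60312/9979 23932/9979]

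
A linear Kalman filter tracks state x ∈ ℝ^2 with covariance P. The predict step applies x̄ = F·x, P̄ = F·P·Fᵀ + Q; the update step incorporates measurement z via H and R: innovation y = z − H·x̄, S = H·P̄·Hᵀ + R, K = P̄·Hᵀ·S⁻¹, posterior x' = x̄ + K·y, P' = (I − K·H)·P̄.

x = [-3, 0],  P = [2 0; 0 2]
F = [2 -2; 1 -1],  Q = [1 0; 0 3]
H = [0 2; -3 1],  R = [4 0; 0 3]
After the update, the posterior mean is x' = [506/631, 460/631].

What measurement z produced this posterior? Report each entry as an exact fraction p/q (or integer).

x̄ = F·x = [-6, -3]
P̄ = F·P·Fᵀ + Q = [17 8; 8 7]
S = H·P̄·Hᵀ + R = [32 -34; -34 115]
K = P̄·Hᵀ·S⁻¹ = [189/1262 -208/631; 258/631 -17/631]
x' − x̄ = [4292/631, 2353/631] = K·y
y = (KᵀK)⁻¹·Kᵀ·(x' − x̄) = [8, -17]
z = y + H·x̄ = [8, -17] + [-6, 15] = [2, -2]

z = [2, -2]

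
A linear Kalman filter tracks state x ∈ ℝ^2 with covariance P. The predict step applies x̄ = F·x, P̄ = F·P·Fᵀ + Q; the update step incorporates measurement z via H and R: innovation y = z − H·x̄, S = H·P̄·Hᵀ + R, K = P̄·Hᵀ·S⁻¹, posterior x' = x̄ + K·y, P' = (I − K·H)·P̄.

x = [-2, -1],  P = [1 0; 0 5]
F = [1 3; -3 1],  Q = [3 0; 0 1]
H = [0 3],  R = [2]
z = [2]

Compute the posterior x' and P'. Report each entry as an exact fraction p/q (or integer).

x̄ = F·x = [-5, 5]
P̄ = F·P·Fᵀ + Q = [49 12; 12 15]
y = z − H·x̄ = [-13]
S = H·P̄·Hᵀ + R = [137]
K = P̄·Hᵀ·S⁻¹ = [36/137; 45/137]
x' = x̄ + K·y = [-1153/137, 100/137]
P' = (I − K·H)·P̄ = [5417/137 24/137; 24/137 30/137]

x' = [-1153/137, 100/137]
P' = [5417/137 24/137; 24/137 30/137]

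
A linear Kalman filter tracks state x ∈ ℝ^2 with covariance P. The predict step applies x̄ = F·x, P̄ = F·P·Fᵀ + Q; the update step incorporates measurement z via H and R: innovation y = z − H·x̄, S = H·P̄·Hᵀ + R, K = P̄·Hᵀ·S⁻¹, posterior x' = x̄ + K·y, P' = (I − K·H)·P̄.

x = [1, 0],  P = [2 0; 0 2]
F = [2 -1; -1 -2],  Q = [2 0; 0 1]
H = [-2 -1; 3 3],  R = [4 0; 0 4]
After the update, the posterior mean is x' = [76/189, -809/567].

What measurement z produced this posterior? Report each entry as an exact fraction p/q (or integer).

x̄ = F·x = [2, -1]
P̄ = F·P·Fᵀ + Q = [12 0; 0 11]
S = H·P̄·Hᵀ + R = [63 -105; -105 211]
K = P̄·Hᵀ·S⁻¹ = [-107/189 -1/9; 286/567 11/27]
x' − x̄ = [-302/189, -242/567] = K·y
y = (KᵀK)⁻¹·Kᵀ·(x' − x̄) = [4, -6]
z = y + H·x̄ = [4, -6] + [-3, 3] = [1, -3]

z = [1, -3]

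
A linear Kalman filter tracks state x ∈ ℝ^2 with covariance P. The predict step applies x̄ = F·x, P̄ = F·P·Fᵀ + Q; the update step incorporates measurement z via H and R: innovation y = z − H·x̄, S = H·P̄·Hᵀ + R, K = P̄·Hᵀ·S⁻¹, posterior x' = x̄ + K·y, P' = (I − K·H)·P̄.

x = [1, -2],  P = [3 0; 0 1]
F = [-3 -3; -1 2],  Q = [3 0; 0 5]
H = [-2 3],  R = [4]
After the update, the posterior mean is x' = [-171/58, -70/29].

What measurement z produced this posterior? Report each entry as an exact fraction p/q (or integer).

z = [-1]

x̄ = F·x = [3, -5]
P̄ = F·P·Fᵀ + Q = [39 3; 3 12]
S = H·P̄·Hᵀ + R = [232]
K = P̄·Hᵀ·S⁻¹ = [-69/232; 15/116]
x' − x̄ = [-345/58, 75/29] = K·y
y = (KᵀK)⁻¹·Kᵀ·(x' − x̄) = [20]
z = y + H·x̄ = [20] + [-21] = [-1]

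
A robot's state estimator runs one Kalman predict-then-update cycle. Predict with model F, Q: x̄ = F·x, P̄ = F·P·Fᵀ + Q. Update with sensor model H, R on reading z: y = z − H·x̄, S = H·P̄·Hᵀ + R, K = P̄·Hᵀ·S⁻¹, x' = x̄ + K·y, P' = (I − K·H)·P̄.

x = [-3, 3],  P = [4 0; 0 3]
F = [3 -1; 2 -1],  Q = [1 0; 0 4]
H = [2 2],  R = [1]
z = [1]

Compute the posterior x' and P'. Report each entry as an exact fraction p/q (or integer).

x' = [2/7, 79/469]
P' = [12/7 -11/7; -11/7 787/469]

x̄ = F·x = [-12, -9]
P̄ = F·P·Fᵀ + Q = [40 27; 27 23]
y = z − H·x̄ = [43]
S = H·P̄·Hᵀ + R = [469]
K = P̄·Hᵀ·S⁻¹ = [2/7; 100/469]
x' = x̄ + K·y = [2/7, 79/469]
P' = (I − K·H)·P̄ = [12/7 -11/7; -11/7 787/469]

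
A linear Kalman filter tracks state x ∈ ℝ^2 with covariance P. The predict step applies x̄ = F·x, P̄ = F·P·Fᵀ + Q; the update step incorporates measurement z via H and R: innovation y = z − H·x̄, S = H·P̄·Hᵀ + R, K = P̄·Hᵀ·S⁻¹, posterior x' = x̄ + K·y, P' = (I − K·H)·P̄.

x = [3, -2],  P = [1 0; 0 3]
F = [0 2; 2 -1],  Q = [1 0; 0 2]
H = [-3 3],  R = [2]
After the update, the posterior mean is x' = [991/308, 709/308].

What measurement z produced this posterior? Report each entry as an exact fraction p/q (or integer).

z = [-3]

x̄ = F·x = [-4, 8]
P̄ = F·P·Fᵀ + Q = [13 -6; -6 9]
S = H·P̄·Hᵀ + R = [308]
K = P̄·Hᵀ·S⁻¹ = [-57/308; 45/308]
x' − x̄ = [2223/308, -1755/308] = K·y
y = (KᵀK)⁻¹·Kᵀ·(x' − x̄) = [-39]
z = y + H·x̄ = [-39] + [36] = [-3]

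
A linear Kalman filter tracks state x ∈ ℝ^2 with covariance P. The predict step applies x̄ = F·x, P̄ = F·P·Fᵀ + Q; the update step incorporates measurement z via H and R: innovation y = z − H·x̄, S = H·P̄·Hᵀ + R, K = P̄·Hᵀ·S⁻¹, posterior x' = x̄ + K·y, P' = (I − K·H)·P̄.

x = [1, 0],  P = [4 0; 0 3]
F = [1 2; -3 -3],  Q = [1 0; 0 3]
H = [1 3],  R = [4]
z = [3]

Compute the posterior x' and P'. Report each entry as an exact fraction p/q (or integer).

x̄ = F·x = [1, -3]
P̄ = F·P·Fᵀ + Q = [17 -30; -30 66]
y = z − H·x̄ = [11]
S = H·P̄·Hᵀ + R = [435]
K = P̄·Hᵀ·S⁻¹ = [-73/435; 56/145]
x' = x̄ + K·y = [-368/435, 181/145]
P' = (I − K·H)·P̄ = [2066/435 -262/145; -262/145 162/145]

x' = [-368/435, 181/145]
P' = [2066/435 -262/145; -262/145 162/145]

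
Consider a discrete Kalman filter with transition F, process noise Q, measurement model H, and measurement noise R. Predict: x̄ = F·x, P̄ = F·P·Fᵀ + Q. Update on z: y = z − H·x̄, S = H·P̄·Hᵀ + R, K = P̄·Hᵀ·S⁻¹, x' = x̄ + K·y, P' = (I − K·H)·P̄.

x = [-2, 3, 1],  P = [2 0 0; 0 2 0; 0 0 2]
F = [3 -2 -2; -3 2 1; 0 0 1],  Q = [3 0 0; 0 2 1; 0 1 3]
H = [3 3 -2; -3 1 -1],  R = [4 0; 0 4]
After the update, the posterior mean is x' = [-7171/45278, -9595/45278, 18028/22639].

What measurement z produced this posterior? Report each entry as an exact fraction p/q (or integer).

z = [-3, -1]

x̄ = F·x = [-14, 13, 1]
P̄ = F·P·Fᵀ + Q = [37 -30 -4; -30 30 3; -4 3 5]
S = H·P̄·Hᵀ + R = [99 -80; -80 522]
K = P̄·Hᵀ·S⁻¹ = [2089/22639 -11243/45278; 3114/22639 11103/45278; -2993/22639 -25/22639]
x' − x̄ = [626721/45278, -598209/45278, -4611/22639] = K·y
y = (KᵀK)⁻¹·Kᵀ·(x' − x̄) = [2, -55]
z = y + H·x̄ = [2, -55] + [-5, 54] = [-3, -1]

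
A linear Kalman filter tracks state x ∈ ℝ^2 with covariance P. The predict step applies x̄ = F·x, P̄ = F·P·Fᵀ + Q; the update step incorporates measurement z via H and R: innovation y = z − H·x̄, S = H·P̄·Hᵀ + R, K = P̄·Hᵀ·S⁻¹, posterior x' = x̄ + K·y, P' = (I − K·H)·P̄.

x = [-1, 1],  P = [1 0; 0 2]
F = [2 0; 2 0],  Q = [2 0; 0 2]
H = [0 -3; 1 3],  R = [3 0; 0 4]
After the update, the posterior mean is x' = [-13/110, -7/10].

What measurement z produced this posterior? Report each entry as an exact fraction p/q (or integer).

x̄ = F·x = [-2, -2]
P̄ = F·P·Fᵀ + Q = [6 4; 4 6]
S = H·P̄·Hᵀ + R = [57 -66; -66 88]
K = P̄·Hᵀ·S⁻¹ = [1/5 39/110; -1/5 1/10]
x' − x̄ = [207/110, 13/10] = K·y
y = (KᵀK)⁻¹·Kᵀ·(x' − x̄) = [-3, 7]
z = y + H·x̄ = [-3, 7] + [6, -8] = [3, -1]

z = [3, -1]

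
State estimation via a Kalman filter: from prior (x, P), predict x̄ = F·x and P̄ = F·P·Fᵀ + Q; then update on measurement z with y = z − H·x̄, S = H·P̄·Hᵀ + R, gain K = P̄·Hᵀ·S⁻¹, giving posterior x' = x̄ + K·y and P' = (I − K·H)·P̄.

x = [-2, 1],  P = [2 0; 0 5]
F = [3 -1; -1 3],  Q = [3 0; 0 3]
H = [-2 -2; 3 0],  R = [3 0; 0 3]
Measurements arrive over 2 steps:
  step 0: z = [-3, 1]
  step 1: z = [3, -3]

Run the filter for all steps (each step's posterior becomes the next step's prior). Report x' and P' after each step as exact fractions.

step 0: x' = [2611/10681, 12911/10681], P' = [3514/10681 -3499/10681; -3499/10681 11317/10681]
step 1: x' = [-3778232/3753649, -562339/3753649], P' = [1205248/3753649 -1188751/3753649; -1188751/3753649 3763525/3753649]

step 0: x̄ = F·x = [-7, 5]
step 0: P̄ = F·P·Fᵀ + Q = [26 -21; -21 50]
step 0: y = z − H·x̄ = [-7, 22]
step 0: S = H·P̄·Hᵀ + R = [139 -30; -30 237]
step 0: K = P̄·Hᵀ·S⁻¹ = [-10/10681 3514/10681; -5212/10681 -3499/10681]
step 0: x' = x̄ + K·y = [2611/10681, 12911/10681]
step 0: P' = (I − K·H)·P̄ = [3514/10681 -3499/10681; -3499/10681 11317/10681]
step 1: x̄ = F·x = [-5078/10681, 36122/10681]
step 1: P̄ = F·P·Fᵀ + Q = [95980/10681 -79483/10681; -79483/10681 158404/10681]
step 1: y = z − H·x̄ = [94131/10681, -16809/10681]
step 1: S = H·P̄·Hᵀ + R = [413715/10681 -98982/10681; -98982/10681 895863/10681]
step 1: K = P̄·Hᵀ·S⁻¹ = [-10998/3753649 1205248/3753649; -1716516/3753649 -1188751/3753649]
step 1: x' = x̄ + K·y = [-3778232/3753649, -562339/3753649]
step 1: P' = (I − K·H)·P̄ = [1205248/3753649 -1188751/3753649; -1188751/3753649 3763525/3753649]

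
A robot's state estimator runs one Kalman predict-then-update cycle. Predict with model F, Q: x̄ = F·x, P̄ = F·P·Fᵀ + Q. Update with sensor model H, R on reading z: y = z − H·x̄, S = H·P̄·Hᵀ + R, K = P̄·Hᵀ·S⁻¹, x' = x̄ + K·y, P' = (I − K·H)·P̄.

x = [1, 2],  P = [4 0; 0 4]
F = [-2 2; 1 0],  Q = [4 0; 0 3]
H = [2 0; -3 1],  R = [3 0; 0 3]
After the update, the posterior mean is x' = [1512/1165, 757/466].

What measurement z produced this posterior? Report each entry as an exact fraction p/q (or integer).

z = [3, -2]

x̄ = F·x = [2, 1]
P̄ = F·P·Fᵀ + Q = [36 -8; -8 7]
S = H·P̄·Hᵀ + R = [147 -232; -232 382]
K = P̄·Hᵀ·S⁻¹ = [296/1165 -174/1165; 108/233 169/466]
x' − x̄ = [-818/1165, 291/466] = K·y
y = (KᵀK)⁻¹·Kᵀ·(x' − x̄) = [-1, 3]
z = y + H·x̄ = [-1, 3] + [4, -5] = [3, -2]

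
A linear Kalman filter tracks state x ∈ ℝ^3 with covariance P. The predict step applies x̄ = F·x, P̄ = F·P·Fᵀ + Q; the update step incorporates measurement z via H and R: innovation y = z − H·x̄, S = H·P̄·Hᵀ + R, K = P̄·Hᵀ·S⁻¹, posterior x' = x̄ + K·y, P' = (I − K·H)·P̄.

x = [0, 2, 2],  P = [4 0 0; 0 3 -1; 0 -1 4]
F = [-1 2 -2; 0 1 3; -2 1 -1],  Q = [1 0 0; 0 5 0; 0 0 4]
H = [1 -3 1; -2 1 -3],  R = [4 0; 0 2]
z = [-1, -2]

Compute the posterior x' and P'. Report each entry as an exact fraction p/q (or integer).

x' = [325717/161717, 165980/161717, -48066/161717]
P' = [876278/161717 116414/161717 -524600/161717; 116414/161717 108787/161717 -26061/161717; -524600/161717 -26061/161717 367929/161717]

x̄ = F·x = [0, 8, 0]
P̄ = F·P·Fᵀ + Q = [41 -22 26; -22 38 -11; 26 -11 29]
y = z − H·x̄ = [23, -10]
S = H·P̄·Hᵀ + R = [666 -677; -677 931]
K = P̄·Hᵀ·S⁻¹ = [609/161717 -31171/161717; -59002/161717 -22929/161717; -19622/161717 -40324/161717]
x' = x̄ + K·y = [325717/161717, 165980/161717, -48066/161717]
P' = (I − K·H)·P̄ = [876278/161717 116414/161717 -524600/161717; 116414/161717 108787/161717 -26061/161717; -524600/161717 -26061/161717 367929/161717]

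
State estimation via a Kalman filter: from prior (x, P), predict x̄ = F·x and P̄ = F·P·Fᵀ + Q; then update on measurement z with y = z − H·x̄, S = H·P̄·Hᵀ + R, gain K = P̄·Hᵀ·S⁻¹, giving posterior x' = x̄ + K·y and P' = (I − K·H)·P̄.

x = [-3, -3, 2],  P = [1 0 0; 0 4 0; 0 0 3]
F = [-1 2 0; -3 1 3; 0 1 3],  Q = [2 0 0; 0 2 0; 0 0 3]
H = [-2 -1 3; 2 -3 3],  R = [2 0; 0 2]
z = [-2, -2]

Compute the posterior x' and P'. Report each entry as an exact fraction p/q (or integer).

x' = [30843/7700, 12721/1540, 7383/1540]
P' = [70373/7700 27591/1540 18413/1540; 27591/1540 11117/308 7419/308; 18413/1540 7419/308 4985/308]

x̄ = F·x = [-3, 12, 3]
P̄ = F·P·Fᵀ + Q = [19 11 8; 11 42 31; 8 31 34]
y = z − H·x̄ = [-5, 31]
S = H·P̄·Hᵀ + R = [188 28; 28 168]
K = P̄·Hᵀ·S⁻¹ = [-179/1100 769/3850; 37/220 -36/385; 61/220 79/770]
x' = x̄ + K·y = [30843/7700, 12721/1540, 7383/1540]
P' = (I − K·H)·P̄ = [70373/7700 27591/1540 18413/1540; 27591/1540 11117/308 7419/308; 18413/1540 7419/308 4985/308]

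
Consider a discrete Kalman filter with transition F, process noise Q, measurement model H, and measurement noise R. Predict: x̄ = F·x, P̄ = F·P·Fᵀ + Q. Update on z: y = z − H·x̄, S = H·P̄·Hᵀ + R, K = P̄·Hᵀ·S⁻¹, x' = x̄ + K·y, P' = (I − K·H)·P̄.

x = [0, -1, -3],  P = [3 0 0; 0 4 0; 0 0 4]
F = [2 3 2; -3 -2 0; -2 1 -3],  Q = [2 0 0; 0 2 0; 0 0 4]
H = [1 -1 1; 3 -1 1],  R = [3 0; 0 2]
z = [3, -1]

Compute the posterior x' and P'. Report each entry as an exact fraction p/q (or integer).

x' = [-16899/7603, -12122/7603, 29896/7603]
P' = [8502/7603 994/7603 -17384/7603; 994/7603 253528/22809 238744/22809; -17384/7603 238744/22809 370084/22809]

x̄ = F·x = [-9, 2, 8]
P̄ = F·P·Fᵀ + Q = [66 -42 -24; -42 45 10; -24 10 56]
y = z − H·x̄ = [6, 20]
S = H·P̄·Hᵀ + R = [186 351; 351 785]
K = P̄·Hᵀ·S⁻¹ = [-3292/7603 3564/7603; -3934/22809 -973/7603; 26396/22809 -4186/7603]
x' = x̄ + K·y = [-16899/7603, -12122/7603, 29896/7603]
P' = (I − K·H)·P̄ = [8502/7603 994/7603 -17384/7603; 994/7603 253528/22809 238744/22809; -17384/7603 238744/22809 370084/22809]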